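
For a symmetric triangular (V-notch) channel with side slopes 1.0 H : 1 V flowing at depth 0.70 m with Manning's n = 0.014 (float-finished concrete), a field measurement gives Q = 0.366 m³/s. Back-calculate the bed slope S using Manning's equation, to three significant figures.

A = z·y² = 1.0×0.70² = 0.4900 m²
P = 2y√(1+z²) = 2×0.70×√(1+1.0²) = 1.980 m
R = A/P = 0.4900/1.980 = 0.2475 m
S = (Q·n / (1·A·R^(2/3)))² = (0.366×0.014 / (1×0.4900×0.3942))² = 0.0007038

0.000704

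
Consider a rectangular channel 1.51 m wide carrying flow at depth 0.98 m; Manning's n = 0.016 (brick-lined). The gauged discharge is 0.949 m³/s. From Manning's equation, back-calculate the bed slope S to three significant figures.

A = b·y = 1.51 × 0.98 = 1.480 m²
P = b + 2y = 1.51 + 2×0.98 = 3.470 m
R = A/P = 1.480/3.470 = 0.4265 m
S = (Q·n / (1·A·R^(2/3)))² = (0.949×0.016 / (1×1.480×0.5666))² = 0.0003280

0.000328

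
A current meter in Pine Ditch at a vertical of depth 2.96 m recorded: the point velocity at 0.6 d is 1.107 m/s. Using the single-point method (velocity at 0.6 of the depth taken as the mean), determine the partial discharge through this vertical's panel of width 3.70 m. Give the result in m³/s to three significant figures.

12.1 m³/s

v̄ = v₀.₆ = 1.107 m/s
q = v̄ × d × w = 1.107 × 2.96 × 3.70 = 12.12 m³/s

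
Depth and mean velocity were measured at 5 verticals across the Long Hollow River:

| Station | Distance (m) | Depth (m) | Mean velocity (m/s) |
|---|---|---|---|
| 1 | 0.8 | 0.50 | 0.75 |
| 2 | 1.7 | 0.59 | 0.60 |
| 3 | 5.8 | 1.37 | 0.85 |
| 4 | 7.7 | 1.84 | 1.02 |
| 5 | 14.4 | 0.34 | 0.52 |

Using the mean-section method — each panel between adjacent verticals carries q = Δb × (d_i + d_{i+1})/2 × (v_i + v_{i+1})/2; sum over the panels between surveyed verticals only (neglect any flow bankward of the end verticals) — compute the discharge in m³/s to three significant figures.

11.7 m³/s

Panel 1-2: Δb = 0.9 m, d̄ = (0.50+0.59)/2 = 0.545, v̄ = (0.75+0.60)/2 = 0.675 → q = 0.9×0.545×0.675 = 0.3311 m³/s
Panel 2-3: Δb = 4.1 m, d̄ = (0.59+1.37)/2 = 0.98, v̄ = (0.60+0.85)/2 = 0.725 → q = 4.1×0.98×0.725 = 2.913 m³/s
Panel 3-4: Δb = 1.9 m, d̄ = (1.37+1.84)/2 = 1.605, v̄ = (0.85+1.02)/2 = 0.935 → q = 1.9×1.605×0.935 = 2.851 m³/s
Panel 4-5: Δb = 6.7 m, d̄ = (1.84+0.34)/2 = 1.09, v̄ = (1.02+0.52)/2 = 0.77 → q = 6.7×1.09×0.77 = 5.623 m³/s
Q = Σ q = 11.72 m³/s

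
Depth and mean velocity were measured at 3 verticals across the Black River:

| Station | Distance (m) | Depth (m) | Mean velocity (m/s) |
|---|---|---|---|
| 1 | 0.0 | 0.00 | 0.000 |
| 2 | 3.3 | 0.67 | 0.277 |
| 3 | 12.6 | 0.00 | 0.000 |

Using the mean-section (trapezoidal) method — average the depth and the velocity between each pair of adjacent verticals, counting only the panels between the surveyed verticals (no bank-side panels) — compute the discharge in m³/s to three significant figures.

Panel 1-2: Δb = 3.3 m, d̄ = (0.00+0.67)/2 = 0.335, v̄ = (0.000+0.277)/2 = 0.1385 → q = 3.3×0.335×0.1385 = 0.1531 m³/s
Panel 2-3: Δb = 9.3 m, d̄ = (0.67+0.00)/2 = 0.335, v̄ = (0.277+0.000)/2 = 0.1385 → q = 9.3×0.335×0.1385 = 0.4315 m³/s
Q = Σ q = 0.5846 m³/s

0.585 m³/s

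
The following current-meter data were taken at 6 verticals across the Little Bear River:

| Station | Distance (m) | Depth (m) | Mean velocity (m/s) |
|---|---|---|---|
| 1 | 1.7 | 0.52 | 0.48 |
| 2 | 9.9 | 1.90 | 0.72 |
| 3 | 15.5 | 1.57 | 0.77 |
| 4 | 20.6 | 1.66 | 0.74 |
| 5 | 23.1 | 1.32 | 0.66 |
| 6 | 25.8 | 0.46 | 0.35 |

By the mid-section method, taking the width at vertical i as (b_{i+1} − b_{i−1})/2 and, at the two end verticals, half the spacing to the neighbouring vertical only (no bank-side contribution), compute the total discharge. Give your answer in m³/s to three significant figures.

w_1 = (9.9 − 1.7)/2 = 4.1 m; q_1 = 0.48 × 0.52 × 4.1 = 1.023 m³/s
w_2 = (15.5 − 1.7)/2 = 6.9 m; q_2 = 0.72 × 1.90 × 6.9 = 9.439 m³/s
w_3 = (20.6 − 9.9)/2 = 5.35 m; q_3 = 0.77 × 1.57 × 5.35 = 6.468 m³/s
w_4 = (23.1 − 15.5)/2 = 3.8 m; q_4 = 0.74 × 1.66 × 3.8 = 4.668 m³/s
w_5 = (25.8 − 20.6)/2 = 2.6 m; q_5 = 0.66 × 1.32 × 2.6 = 2.265 m³/s
w_6 = (25.8 − 23.1)/2 = 1.35 m; q_6 = 0.35 × 0.46 × 1.35 = 0.2174 m³/s
Q = Σ qᵢ = 24.08 m³/s

24.1 m³/s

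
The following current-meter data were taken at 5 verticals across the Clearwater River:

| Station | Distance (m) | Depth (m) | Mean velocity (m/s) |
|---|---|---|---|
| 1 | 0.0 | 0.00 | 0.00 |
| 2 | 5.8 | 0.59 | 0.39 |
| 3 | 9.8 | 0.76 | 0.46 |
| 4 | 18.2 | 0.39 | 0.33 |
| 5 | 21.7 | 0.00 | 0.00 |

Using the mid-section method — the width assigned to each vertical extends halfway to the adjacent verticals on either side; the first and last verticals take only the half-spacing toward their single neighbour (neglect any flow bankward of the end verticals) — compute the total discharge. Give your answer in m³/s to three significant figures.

4.06 m³/s

w_2 = (9.8 − 0.0)/2 = 4.9 m; q_2 = 0.39 × 0.59 × 4.9 = 1.127 m³/s
w_3 = (18.2 − 5.8)/2 = 6.2 m; q_3 = 0.46 × 0.76 × 6.2 = 2.168 m³/s
w_4 = (21.7 − 9.8)/2 = 5.95 m; q_4 = 0.33 × 0.39 × 5.95 = 0.7658 m³/s
Stations 1, 5 contribute zero (depth or velocity is 0).
Q = Σ qᵢ = 4.061 m³/s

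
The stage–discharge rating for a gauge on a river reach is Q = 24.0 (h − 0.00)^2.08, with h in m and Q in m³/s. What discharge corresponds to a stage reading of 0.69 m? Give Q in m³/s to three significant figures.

Q = 24.0 × (0.69 − 0.00)^2.08 = 24.0 × 0.69^2.08 = 11.09 m³/s

11.1 m³/s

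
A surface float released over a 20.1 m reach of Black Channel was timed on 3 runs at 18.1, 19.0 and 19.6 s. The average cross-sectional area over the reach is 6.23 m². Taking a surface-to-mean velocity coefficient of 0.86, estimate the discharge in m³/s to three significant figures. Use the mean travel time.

t̄ = (18.1 + 19.0 + 19.6) / 3 = 18.9 s
v_surface = L / t̄ = 20.1 / 18.9 = 1.063 m/s
v_mean = 0.86 × 1.063 = 0.9146 m/s
Q = A × v_mean = 6.23 × 0.9146 = 5.698 m³/s

5.70 m³/s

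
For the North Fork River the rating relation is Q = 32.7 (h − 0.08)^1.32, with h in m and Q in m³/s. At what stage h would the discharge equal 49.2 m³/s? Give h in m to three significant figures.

1.44 m

h − h₀ = (Q/C)^(1/b) = (49.2/32.7)^(1/1.32) = 1.363 m
h = 0.08 + 1.363 = 1.443 m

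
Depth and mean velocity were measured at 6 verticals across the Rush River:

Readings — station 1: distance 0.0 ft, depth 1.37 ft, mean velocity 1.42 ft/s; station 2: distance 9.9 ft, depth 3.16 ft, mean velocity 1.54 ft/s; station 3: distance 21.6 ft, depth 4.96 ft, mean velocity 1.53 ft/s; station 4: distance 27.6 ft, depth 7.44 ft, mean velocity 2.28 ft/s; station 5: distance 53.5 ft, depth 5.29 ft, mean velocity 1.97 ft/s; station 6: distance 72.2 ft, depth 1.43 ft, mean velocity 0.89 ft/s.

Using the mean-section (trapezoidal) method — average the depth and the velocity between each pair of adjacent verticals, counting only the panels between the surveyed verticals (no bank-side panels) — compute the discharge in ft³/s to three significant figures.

Panel 1-2: Δb = 9.9 ft, d̄ = (1.37+3.16)/2 = 2.265, v̄ = (1.42+1.54)/2 = 1.48 → q = 9.9×2.265×1.48 = 33.19 ft³/s
Panel 2-3: Δb = 11.7 ft, d̄ = (3.16+4.96)/2 = 4.06, v̄ = (1.54+1.53)/2 = 1.535 → q = 11.7×4.06×1.535 = 72.92 ft³/s
Panel 3-4: Δb = 6 ft, d̄ = (4.96+7.44)/2 = 6.2, v̄ = (1.53+2.28)/2 = 1.905 → q = 6×6.2×1.905 = 70.87 ft³/s
Panel 4-5: Δb = 25.9 ft, d̄ = (7.44+5.29)/2 = 6.365, v̄ = (2.28+1.97)/2 = 2.125 → q = 25.9×6.365×2.125 = 350.3 ft³/s
Panel 5-6: Δb = 18.7 ft, d̄ = (5.29+1.43)/2 = 3.36, v̄ = (1.97+0.89)/2 = 1.43 → q = 18.7×3.36×1.43 = 89.85 ft³/s
Q = Σ q = 617.1 ft³/s

617 ft³/s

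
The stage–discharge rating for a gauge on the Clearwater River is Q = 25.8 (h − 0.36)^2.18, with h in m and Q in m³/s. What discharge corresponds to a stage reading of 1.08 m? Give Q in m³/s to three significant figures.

Q = 25.8 × (1.08 − 0.36)^2.18 = 25.8 × 0.72^2.18 = 12.61 m³/s

12.6 m³/s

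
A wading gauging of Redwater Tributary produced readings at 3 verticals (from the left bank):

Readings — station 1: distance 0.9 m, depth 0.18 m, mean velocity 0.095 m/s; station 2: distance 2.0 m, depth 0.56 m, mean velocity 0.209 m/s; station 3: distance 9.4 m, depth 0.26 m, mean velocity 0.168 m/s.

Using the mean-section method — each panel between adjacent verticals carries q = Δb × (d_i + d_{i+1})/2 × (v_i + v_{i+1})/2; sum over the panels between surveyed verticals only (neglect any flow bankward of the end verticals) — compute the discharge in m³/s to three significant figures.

0.634 m³/s

Panel 1-2: Δb = 1.1 m, d̄ = (0.18+0.56)/2 = 0.37, v̄ = (0.095+0.209)/2 = 0.152 → q = 1.1×0.37×0.152 = 0.06186 m³/s
Panel 2-3: Δb = 7.4 m, d̄ = (0.56+0.26)/2 = 0.41, v̄ = (0.209+0.168)/2 = 0.1885 → q = 7.4×0.41×0.1885 = 0.5719 m³/s
Q = Σ q = 0.6338 m³/s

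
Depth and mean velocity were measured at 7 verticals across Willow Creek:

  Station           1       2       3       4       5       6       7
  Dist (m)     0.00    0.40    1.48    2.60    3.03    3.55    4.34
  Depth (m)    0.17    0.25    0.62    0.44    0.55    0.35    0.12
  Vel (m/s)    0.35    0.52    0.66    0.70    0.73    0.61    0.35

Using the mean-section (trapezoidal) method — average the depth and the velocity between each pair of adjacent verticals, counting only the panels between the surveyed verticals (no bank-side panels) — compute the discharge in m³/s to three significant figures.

Panel 1-2: Δb = 0.4 m, d̄ = (0.17+0.25)/2 = 0.21, v̄ = (0.35+0.52)/2 = 0.435 → q = 0.4×0.21×0.435 = 0.03654 m³/s
Panel 2-3: Δb = 1.08 m, d̄ = (0.25+0.62)/2 = 0.435, v̄ = (0.52+0.66)/2 = 0.59 → q = 1.08×0.435×0.59 = 0.2772 m³/s
Panel 3-4: Δb = 1.12 m, d̄ = (0.62+0.44)/2 = 0.53, v̄ = (0.66+0.70)/2 = 0.68 → q = 1.12×0.53×0.68 = 0.4036 m³/s
Panel 4-5: Δb = 0.43 m, d̄ = (0.44+0.55)/2 = 0.495, v̄ = (0.70+0.73)/2 = 0.715 → q = 0.43×0.495×0.715 = 0.1522 m³/s
Panel 5-6: Δb = 0.52 m, d̄ = (0.55+0.35)/2 = 0.45, v̄ = (0.73+0.61)/2 = 0.67 → q = 0.52×0.45×0.67 = 0.1568 m³/s
Panel 6-7: Δb = 0.79 m, d̄ = (0.35+0.12)/2 = 0.235, v̄ = (0.61+0.35)/2 = 0.48 → q = 0.79×0.235×0.48 = 0.08911 m³/s
Q = Σ q = 1.115 m³/s

1.12 m³/s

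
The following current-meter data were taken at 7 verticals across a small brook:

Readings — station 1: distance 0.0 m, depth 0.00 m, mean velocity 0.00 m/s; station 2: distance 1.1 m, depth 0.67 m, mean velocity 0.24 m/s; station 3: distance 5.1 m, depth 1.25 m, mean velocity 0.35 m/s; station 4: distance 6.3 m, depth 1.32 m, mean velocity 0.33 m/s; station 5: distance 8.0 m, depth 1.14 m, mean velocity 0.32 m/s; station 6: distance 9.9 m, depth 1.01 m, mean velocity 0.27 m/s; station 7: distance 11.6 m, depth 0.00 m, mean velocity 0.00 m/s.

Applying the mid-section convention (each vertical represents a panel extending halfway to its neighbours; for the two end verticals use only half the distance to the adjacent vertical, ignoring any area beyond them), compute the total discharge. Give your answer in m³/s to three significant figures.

3.33 m³/s

w_2 = (5.1 − 0.0)/2 = 2.55 m; q_2 = 0.24 × 0.67 × 2.55 = 0.4100 m³/s
w_3 = (6.3 − 1.1)/2 = 2.6 m; q_3 = 0.35 × 1.25 × 2.6 = 1.138 m³/s
w_4 = (8.0 − 5.1)/2 = 1.45 m; q_4 = 0.33 × 1.32 × 1.45 = 0.6316 m³/s
w_5 = (9.9 − 6.3)/2 = 1.8 m; q_5 = 0.32 × 1.14 × 1.8 = 0.6566 m³/s
w_6 = (11.6 − 8.0)/2 = 1.8 m; q_6 = 0.27 × 1.01 × 1.8 = 0.4909 m³/s
Stations 1, 7 contribute zero (depth or velocity is 0).
Q = Σ qᵢ = 3.327 m³/s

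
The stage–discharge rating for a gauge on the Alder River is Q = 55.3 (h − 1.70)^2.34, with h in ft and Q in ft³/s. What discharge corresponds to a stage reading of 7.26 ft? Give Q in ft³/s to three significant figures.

3060 ft³/s

Q = 55.3 × (7.26 − 1.70)^2.34 = 55.3 × 5.56^2.34 = 3063 ft³/s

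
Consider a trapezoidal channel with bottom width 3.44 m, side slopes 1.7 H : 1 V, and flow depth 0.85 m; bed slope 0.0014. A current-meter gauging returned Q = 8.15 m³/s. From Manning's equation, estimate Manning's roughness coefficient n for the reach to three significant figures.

0.0137

A = (b + z·y)·y = (3.44 + 1.7×0.85)×0.85 = 4.152 m²
P = b + 2y√(1+z²) = 3.44 + 2×0.85×√(1+1.7²) = 6.793 m
R = A/P = 4.152/6.793 = 0.6113 m
n = (1/Q)·A·R^(2/3)·S^(1/2) = (1/8.15) × 4.152 × 0.7203 × 0.03742 = 0.01373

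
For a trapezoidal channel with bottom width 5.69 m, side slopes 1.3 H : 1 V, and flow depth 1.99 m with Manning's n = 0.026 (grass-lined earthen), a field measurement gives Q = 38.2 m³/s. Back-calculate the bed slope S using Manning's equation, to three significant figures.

0.00244

A = (b + z·y)·y = (5.69 + 1.3×1.99)×1.99 = 16.47 m²
P = b + 2y√(1+z²) = 5.69 + 2×1.99×√(1+1.3²) = 12.22 m
R = A/P = 16.47/12.22 = 1.348 m
S = (Q·n / (1·A·R^(2/3)))² = (38.2×0.026 / (1×16.47×1.220))² = 0.002441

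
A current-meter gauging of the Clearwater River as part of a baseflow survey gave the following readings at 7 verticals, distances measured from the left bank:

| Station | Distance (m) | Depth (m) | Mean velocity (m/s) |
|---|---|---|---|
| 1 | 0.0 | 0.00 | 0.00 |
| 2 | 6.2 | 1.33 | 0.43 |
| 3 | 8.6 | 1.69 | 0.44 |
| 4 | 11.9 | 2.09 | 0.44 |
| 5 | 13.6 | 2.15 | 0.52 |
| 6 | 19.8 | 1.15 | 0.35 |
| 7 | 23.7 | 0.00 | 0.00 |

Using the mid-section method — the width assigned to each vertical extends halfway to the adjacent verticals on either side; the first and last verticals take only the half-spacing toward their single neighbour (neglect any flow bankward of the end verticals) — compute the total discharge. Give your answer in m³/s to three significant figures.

w_2 = (8.6 − 0.0)/2 = 4.3 m; q_2 = 0.43 × 1.33 × 4.3 = 2.459 m³/s
w_3 = (11.9 − 6.2)/2 = 2.85 m; q_3 = 0.44 × 1.69 × 2.85 = 2.119 m³/s
w_4 = (13.6 − 8.6)/2 = 2.5 m; q_4 = 0.44 × 2.09 × 2.5 = 2.299 m³/s
w_5 = (19.8 − 11.9)/2 = 3.95 m; q_5 = 0.52 × 2.15 × 3.95 = 4.416 m³/s
w_6 = (23.7 − 13.6)/2 = 5.05 m; q_6 = 0.35 × 1.15 × 5.05 = 2.033 m³/s
Stations 1, 7 contribute zero (depth or velocity is 0).
Q = Σ qᵢ = 13.33 m³/s

13.3 m³/s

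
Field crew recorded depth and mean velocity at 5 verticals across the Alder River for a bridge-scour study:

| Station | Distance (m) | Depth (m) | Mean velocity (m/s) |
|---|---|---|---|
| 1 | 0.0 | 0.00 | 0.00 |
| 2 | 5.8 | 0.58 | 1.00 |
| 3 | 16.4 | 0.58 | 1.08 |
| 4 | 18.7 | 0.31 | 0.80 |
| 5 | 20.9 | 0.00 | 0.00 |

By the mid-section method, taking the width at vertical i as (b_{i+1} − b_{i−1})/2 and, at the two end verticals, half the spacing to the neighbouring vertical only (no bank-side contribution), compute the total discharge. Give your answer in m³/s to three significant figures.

w_2 = (16.4 − 0.0)/2 = 8.2 m; q_2 = 1.00 × 0.58 × 8.2 = 4.756 m³/s
w_3 = (18.7 − 5.8)/2 = 6.45 m; q_3 = 1.08 × 0.58 × 6.45 = 4.040 m³/s
w_4 = (20.9 − 16.4)/2 = 2.25 m; q_4 = 0.80 × 0.31 × 2.25 = 0.5580 m³/s
Stations 1, 5 contribute zero (depth or velocity is 0).
Q = Σ qᵢ = 9.354 m³/s

9.35 m³/s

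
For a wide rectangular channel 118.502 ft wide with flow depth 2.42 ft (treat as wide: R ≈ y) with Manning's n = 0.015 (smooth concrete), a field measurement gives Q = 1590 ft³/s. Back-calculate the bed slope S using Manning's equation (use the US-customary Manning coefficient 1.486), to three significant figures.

0.000964

A = b·y = 118.502 × 2.42 = 286.8 ft²
Wide channel: R ≈ y = 2.42 ft
S = (Q·n / (1.486·A·R^(2/3)))² = (1590×0.015 / (1.486×286.8×1.803))² = 0.0009641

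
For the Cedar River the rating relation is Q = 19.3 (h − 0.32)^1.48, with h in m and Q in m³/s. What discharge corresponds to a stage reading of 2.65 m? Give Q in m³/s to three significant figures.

67.5 m³/s

Q = 19.3 × (2.65 − 0.32)^1.48 = 19.3 × 2.33^1.48 = 67.49 m³/s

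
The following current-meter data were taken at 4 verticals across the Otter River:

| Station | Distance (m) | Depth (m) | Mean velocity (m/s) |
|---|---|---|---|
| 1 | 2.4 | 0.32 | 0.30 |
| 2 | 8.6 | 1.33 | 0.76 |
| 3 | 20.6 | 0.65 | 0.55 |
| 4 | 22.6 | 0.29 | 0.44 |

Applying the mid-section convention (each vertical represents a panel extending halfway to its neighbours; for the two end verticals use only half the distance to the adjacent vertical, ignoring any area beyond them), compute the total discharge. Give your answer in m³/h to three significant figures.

43700 m³/h

w_1 = (8.6 − 2.4)/2 = 3.1 m; q_1 = 0.30 × 0.32 × 3.1 = 0.2976 m³/s
w_2 = (20.6 − 2.4)/2 = 9.1 m; q_2 = 0.76 × 1.33 × 9.1 = 9.198 m³/s
w_3 = (22.6 − 8.6)/2 = 7 m; q_3 = 0.55 × 0.65 × 7 = 2.503 m³/s
w_4 = (22.6 − 20.6)/2 = 1 m; q_4 = 0.44 × 0.29 × 1 = 0.1276 m³/s
Q = Σ qᵢ = 12.13 m³/s
= 12.13 × 3600 = 43650 m³/h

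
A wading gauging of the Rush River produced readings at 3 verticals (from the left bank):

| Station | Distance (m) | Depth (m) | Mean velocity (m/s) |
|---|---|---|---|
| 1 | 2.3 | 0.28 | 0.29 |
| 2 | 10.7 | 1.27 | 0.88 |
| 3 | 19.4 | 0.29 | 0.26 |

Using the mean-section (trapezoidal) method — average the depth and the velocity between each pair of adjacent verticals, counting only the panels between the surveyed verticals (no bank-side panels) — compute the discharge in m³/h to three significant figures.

27600 m³/h

Panel 1-2: Δb = 8.4 m, d̄ = (0.28+1.27)/2 = 0.775, v̄ = (0.29+0.88)/2 = 0.585 → q = 8.4×0.775×0.585 = 3.808 m³/s
Panel 2-3: Δb = 8.7 m, d̄ = (1.27+0.29)/2 = 0.78, v̄ = (0.88+0.26)/2 = 0.57 → q = 8.7×0.78×0.57 = 3.868 m³/s
Q = Σ q = 7.676 m³/s
= 7.676 × 3600 = 27630 m³/h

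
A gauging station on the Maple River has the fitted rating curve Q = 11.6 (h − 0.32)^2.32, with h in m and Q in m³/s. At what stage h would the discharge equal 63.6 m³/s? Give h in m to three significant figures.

h − h₀ = (Q/C)^(1/b) = (63.6/11.6)^(1/2.32) = 2.082 m
h = 0.32 + 2.082 = 2.402 m

2.40 m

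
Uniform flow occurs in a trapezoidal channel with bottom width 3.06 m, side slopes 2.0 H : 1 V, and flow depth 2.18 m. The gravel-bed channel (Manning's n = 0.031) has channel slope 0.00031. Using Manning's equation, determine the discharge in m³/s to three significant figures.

A = (b + z·y)·y = (3.06 + 2.0×2.18)×2.18 = 16.18 m²
P = b + 2y√(1+z²) = 3.06 + 2×2.18×√(1+2.0²) = 12.81 m
R = A/P = 16.18/12.81 = 1.263 m
Q = (1/n)·A·R^(2/3)·S^(1/2) = (1/0.031) × 16.18 × 1.263^(2/3) × 0.00031^(1/2) = 10.73 m³/s

10.7 m³/s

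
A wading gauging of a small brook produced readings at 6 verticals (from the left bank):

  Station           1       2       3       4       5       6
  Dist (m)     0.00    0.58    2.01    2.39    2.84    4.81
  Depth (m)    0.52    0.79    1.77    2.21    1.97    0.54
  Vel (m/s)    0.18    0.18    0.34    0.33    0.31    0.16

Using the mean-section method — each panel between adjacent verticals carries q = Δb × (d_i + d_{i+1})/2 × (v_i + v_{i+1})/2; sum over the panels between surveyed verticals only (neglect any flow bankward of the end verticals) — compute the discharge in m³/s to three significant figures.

1.68 m³/s

Panel 1-2: Δb = 0.58 m, d̄ = (0.52+0.79)/2 = 0.655, v̄ = (0.18+0.18)/2 = 0.18 → q = 0.58×0.655×0.18 = 0.06838 m³/s
Panel 2-3: Δb = 1.43 m, d̄ = (0.79+1.77)/2 = 1.28, v̄ = (0.18+0.34)/2 = 0.26 → q = 1.43×1.28×0.26 = 0.4759 m³/s
Panel 3-4: Δb = 0.38 m, d̄ = (1.77+2.21)/2 = 1.99, v̄ = (0.34+0.33)/2 = 0.335 → q = 0.38×1.99×0.335 = 0.2533 m³/s
Panel 4-5: Δb = 0.45 m, d̄ = (2.21+1.97)/2 = 2.09, v̄ = (0.33+0.31)/2 = 0.32 → q = 0.45×2.09×0.32 = 0.3010 m³/s
Panel 5-6: Δb = 1.97 m, d̄ = (1.97+0.54)/2 = 1.255, v̄ = (0.31+0.16)/2 = 0.235 → q = 1.97×1.255×0.235 = 0.5810 m³/s
Q = Σ q = 1.680 m³/s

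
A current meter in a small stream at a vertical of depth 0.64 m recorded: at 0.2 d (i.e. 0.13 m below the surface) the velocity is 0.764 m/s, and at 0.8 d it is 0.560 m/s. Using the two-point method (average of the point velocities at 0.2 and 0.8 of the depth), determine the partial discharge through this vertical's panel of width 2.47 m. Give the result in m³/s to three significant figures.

v̄ = (0.764 + 0.560) / 2 = 0.6620 m/s
q = v̄ × d × w = 0.6620 × 0.64 × 2.47 = 1.046 m³/s

1.05 m³/s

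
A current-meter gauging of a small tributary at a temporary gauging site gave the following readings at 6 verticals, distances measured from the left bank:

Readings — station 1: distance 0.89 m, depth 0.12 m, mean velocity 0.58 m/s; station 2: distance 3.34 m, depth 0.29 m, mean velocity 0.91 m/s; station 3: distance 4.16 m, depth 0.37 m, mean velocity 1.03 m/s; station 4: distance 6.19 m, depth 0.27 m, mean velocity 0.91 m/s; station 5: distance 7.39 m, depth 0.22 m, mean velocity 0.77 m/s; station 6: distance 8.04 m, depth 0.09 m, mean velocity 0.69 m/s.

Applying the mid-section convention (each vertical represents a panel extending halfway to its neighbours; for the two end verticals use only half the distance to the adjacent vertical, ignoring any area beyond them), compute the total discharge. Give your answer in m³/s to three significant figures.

1.63 m³/s

w_1 = (3.34 − 0.89)/2 = 1.225 m; q_1 = 0.58 × 0.12 × 1.225 = 0.08526 m³/s
w_2 = (4.16 − 0.89)/2 = 1.635 m; q_2 = 0.91 × 0.29 × 1.635 = 0.4315 m³/s
w_3 = (6.19 − 3.34)/2 = 1.425 m; q_3 = 1.03 × 0.37 × 1.425 = 0.5431 m³/s
w_4 = (7.39 − 4.16)/2 = 1.615 m; q_4 = 0.91 × 0.27 × 1.615 = 0.3968 m³/s
w_5 = (8.04 − 6.19)/2 = 0.925 m; q_5 = 0.77 × 0.22 × 0.925 = 0.1567 m³/s
w_6 = (8.04 − 7.39)/2 = 0.325 m; q_6 = 0.69 × 0.09 × 0.325 = 0.02018 m³/s
Q = Σ qᵢ = 1.633 m³/s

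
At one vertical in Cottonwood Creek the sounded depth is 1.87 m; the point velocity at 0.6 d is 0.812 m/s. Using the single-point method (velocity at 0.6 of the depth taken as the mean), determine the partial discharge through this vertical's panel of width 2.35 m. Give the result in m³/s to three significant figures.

v̄ = v₀.₆ = 0.812 m/s
q = v̄ × d × w = 0.8120 × 1.87 × 2.35 = 3.568 m³/s

3.57 m³/s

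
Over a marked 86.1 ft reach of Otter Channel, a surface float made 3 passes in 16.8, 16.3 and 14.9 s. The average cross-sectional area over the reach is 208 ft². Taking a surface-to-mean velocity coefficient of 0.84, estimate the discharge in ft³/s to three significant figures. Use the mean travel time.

940 ft³/s

t̄ = (16.8 + 16.3 + 14.9) / 3 = 16 s
v_surface = L / t̄ = 86.1 / 16 = 5.381 ft/s
v_mean = 0.84 × 5.381 = 4.520 ft/s
Q = A × v_mean = 208 × 4.520 = 940.2 ft³/s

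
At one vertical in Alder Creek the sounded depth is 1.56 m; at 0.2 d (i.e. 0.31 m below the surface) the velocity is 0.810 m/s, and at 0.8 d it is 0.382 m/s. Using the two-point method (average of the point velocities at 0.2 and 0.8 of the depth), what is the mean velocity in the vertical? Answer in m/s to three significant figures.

0.596 m/s

v̄ = (0.810 + 0.382) / 2 = 0.5960 m/s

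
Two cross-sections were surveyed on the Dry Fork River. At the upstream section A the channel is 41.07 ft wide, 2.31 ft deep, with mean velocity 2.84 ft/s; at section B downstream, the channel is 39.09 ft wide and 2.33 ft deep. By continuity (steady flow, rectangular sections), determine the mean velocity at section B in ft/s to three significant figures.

2.96 ft/s

Q = A₁V₁ = (41.07×2.31) × 2.84 = 269.4 ft³/s
A₂ = 39.09 × 2.33 = 91.08 ft²
V₂ = Q/A₂ = 269.4/91.08 = 2.958 ft/s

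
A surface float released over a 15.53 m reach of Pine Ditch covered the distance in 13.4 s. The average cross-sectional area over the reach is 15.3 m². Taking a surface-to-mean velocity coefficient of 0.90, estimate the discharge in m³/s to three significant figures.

v_surface = L / t̄ = 15.53 / 13.4 = 1.159 m/s
v_mean = 0.90 × 1.159 = 1.043 m/s
Q = A × v_mean = 15.3 × 1.043 = 15.96 m³/s

16.0 m³/s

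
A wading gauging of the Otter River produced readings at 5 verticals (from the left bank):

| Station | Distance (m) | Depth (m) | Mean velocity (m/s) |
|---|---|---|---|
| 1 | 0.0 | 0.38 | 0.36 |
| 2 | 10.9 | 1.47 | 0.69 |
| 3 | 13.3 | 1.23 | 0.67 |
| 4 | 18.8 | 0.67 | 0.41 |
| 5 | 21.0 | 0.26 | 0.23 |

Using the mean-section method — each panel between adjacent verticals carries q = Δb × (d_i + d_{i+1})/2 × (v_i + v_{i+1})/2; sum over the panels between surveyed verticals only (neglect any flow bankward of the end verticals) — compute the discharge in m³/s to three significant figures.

Panel 1-2: Δb = 10.9 m, d̄ = (0.38+1.47)/2 = 0.925, v̄ = (0.36+0.69)/2 = 0.525 → q = 10.9×0.925×0.525 = 5.293 m³/s
Panel 2-3: Δb = 2.4 m, d̄ = (1.47+1.23)/2 = 1.35, v̄ = (0.69+0.67)/2 = 0.68 → q = 2.4×1.35×0.68 = 2.203 m³/s
Panel 3-4: Δb = 5.5 m, d̄ = (1.23+0.67)/2 = 0.95, v̄ = (0.67+0.41)/2 = 0.54 → q = 5.5×0.95×0.54 = 2.822 m³/s
Panel 4-5: Δb = 2.2 m, d̄ = (0.67+0.26)/2 = 0.465, v̄ = (0.41+0.23)/2 = 0.32 → q = 2.2×0.465×0.32 = 0.3274 m³/s
Q = Σ q = 10.65 m³/s

10.6 m³/s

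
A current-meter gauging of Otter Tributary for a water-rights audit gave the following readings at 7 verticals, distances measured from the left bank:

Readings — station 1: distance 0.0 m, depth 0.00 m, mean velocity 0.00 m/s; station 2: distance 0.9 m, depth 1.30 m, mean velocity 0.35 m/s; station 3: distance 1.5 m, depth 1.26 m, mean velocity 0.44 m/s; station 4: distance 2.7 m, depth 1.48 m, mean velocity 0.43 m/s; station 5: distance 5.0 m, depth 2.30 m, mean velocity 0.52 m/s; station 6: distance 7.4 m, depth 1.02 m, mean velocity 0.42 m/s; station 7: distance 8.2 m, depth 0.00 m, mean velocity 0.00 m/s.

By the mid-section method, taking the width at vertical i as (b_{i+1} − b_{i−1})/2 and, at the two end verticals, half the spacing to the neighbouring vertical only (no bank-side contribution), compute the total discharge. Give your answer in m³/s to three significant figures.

5.45 m³/s

w_2 = (1.5 − 0.0)/2 = 0.75 m; q_2 = 0.35 × 1.30 × 0.75 = 0.3413 m³/s
w_3 = (2.7 − 0.9)/2 = 0.9 m; q_3 = 0.44 × 1.26 × 0.9 = 0.4990 m³/s
w_4 = (5.0 − 1.5)/2 = 1.75 m; q_4 = 0.43 × 1.48 × 1.75 = 1.114 m³/s
w_5 = (7.4 − 2.7)/2 = 2.35 m; q_5 = 0.52 × 2.30 × 2.35 = 2.811 m³/s
w_6 = (8.2 − 5.0)/2 = 1.6 m; q_6 = 0.42 × 1.02 × 1.6 = 0.6854 m³/s
Stations 1, 7 contribute zero (depth or velocity is 0).
Q = Σ qᵢ = 5.450 m³/s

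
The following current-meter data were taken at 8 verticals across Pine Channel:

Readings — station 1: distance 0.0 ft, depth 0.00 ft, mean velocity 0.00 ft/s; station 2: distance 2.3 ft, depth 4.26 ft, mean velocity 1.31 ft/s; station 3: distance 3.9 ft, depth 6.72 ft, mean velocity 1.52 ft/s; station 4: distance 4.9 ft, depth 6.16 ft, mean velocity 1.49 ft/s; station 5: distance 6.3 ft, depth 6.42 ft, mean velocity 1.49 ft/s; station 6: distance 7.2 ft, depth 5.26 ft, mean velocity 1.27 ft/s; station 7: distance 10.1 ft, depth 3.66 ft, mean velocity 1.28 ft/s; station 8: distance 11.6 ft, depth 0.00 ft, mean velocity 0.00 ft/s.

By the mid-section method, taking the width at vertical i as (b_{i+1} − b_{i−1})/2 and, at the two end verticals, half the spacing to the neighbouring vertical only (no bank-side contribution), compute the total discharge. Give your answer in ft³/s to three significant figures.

w_2 = (3.9 − 0.0)/2 = 1.95 ft; q_2 = 1.31 × 4.26 × 1.95 = 10.88 ft³/s
w_3 = (4.9 − 2.3)/2 = 1.3 ft; q_3 = 1.52 × 6.72 × 1.3 = 13.28 ft³/s
w_4 = (6.3 − 3.9)/2 = 1.2 ft; q_4 = 1.49 × 6.16 × 1.2 = 11.01 ft³/s
w_5 = (7.2 − 4.9)/2 = 1.15 ft; q_5 = 1.49 × 6.42 × 1.15 = 11.00 ft³/s
w_6 = (10.1 − 6.3)/2 = 1.9 ft; q_6 = 1.27 × 5.26 × 1.9 = 12.69 ft³/s
w_7 = (11.6 − 7.2)/2 = 2.2 ft; q_7 = 1.28 × 3.66 × 2.2 = 10.31 ft³/s
Stations 1, 8 contribute zero (depth or velocity is 0).
Q = Σ qᵢ = 69.17 ft³/s

69.2 ft³/s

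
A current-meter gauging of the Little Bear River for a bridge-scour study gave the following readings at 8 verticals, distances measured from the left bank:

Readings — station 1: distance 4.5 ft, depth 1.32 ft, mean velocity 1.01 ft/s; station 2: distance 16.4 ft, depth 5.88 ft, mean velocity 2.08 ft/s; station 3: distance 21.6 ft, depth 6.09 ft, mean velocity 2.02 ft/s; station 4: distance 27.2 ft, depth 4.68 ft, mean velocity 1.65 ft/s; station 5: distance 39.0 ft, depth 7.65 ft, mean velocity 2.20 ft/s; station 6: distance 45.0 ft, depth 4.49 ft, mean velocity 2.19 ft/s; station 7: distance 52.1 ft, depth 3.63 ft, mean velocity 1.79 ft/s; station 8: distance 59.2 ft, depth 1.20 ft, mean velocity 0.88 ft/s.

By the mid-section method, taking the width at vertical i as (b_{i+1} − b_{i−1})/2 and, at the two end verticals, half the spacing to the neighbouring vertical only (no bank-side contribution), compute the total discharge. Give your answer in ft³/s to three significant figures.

w_1 = (16.4 − 4.5)/2 = 5.95 ft; q_1 = 1.01 × 1.32 × 5.95 = 7.933 ft³/s
w_2 = (21.6 − 4.5)/2 = 8.55 ft; q_2 = 2.08 × 5.88 × 8.55 = 104.6 ft³/s
w_3 = (27.2 − 16.4)/2 = 5.4 ft; q_3 = 2.02 × 6.09 × 5.4 = 66.43 ft³/s
w_4 = (39.0 − 21.6)/2 = 8.7 ft; q_4 = 1.65 × 4.68 × 8.7 = 67.18 ft³/s
w_5 = (45.0 − 27.2)/2 = 8.9 ft; q_5 = 2.20 × 7.65 × 8.9 = 149.8 ft³/s
w_6 = (52.1 − 39.0)/2 = 6.55 ft; q_6 = 2.19 × 4.49 × 6.55 = 64.41 ft³/s
w_7 = (59.2 − 45.0)/2 = 7.1 ft; q_7 = 1.79 × 3.63 × 7.1 = 46.13 ft³/s
w_8 = (59.2 − 52.1)/2 = 3.55 ft; q_8 = 0.88 × 1.20 × 3.55 = 3.749 ft³/s
Q = Σ qᵢ = 510.2 ft³/s

510 ft³/s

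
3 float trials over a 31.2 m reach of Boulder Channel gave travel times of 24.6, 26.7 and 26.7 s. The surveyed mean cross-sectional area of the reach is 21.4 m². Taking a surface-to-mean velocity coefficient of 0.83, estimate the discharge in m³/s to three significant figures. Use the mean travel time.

t̄ = (24.6 + 26.7 + 26.7) / 3 = 26 s
v_surface = L / t̄ = 31.2 / 26 = 1.200 m/s
v_mean = 0.83 × 1.200 = 0.9960 m/s
Q = A × v_mean = 21.4 × 0.9960 = 21.31 m³/s

21.3 m³/s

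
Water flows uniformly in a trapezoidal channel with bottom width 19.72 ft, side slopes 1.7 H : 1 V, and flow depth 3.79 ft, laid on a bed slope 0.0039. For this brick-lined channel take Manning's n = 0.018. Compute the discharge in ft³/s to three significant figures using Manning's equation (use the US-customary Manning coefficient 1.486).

1030 ft³/s

A = (b + z·y)·y = (19.72 + 1.7×3.79)×3.79 = 99.16 ft²
P = b + 2y√(1+z²) = 19.72 + 2×3.79×√(1+1.7²) = 34.67 ft
R = A/P = 99.16/34.67 = 2.860 ft
Q = (1.486/n)·A·R^(2/3)·S^(1/2) = (1.486/0.018) × 99.16 × 2.860^(2/3) × 0.0039^(1/2) = 1030 ft³/s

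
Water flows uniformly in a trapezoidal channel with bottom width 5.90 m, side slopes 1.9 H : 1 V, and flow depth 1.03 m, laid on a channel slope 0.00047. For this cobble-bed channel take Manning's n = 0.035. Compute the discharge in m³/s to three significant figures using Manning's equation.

A = (b + z·y)·y = (5.90 + 1.9×1.03)×1.03 = 8.093 m²
P = b + 2y√(1+z²) = 5.90 + 2×1.03×√(1+1.9²) = 10.32 m
R = A/P = 8.093/10.32 = 0.7839 m
Q = (1/n)·A·R^(2/3)·S^(1/2) = (1/0.035) × 8.093 × 0.7839^(2/3) × 0.00047^(1/2) = 4.262 m³/s

4.26 m³/s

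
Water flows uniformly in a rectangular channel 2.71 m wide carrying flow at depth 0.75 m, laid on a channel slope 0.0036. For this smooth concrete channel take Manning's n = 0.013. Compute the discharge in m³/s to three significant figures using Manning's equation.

5.77 m³/s

A = b·y = 2.71 × 0.75 = 2.033 m²
P = b + 2y = 2.71 + 2×0.75 = 4.210 m
R = A/P = 2.033/4.210 = 0.4828 m
Q = (1/n)·A·R^(2/3)·S^(1/2) = (1/0.013) × 2.033 × 0.4828^(2/3) × 0.0036^(1/2) = 5.773 m³/s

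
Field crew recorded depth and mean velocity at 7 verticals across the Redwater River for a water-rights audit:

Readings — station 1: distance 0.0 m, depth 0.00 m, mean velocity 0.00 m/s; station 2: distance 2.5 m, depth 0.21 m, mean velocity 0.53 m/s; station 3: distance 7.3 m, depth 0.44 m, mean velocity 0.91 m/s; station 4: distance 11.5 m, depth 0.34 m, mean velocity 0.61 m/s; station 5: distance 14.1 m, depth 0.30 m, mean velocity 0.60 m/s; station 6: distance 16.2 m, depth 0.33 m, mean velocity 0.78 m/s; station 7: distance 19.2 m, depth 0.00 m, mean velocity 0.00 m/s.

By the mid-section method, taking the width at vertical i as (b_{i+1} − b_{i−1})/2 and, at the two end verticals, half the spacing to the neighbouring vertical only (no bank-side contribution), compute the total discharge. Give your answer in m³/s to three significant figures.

3.99 m³/s

w_2 = (7.3 − 0.0)/2 = 3.65 m; q_2 = 0.53 × 0.21 × 3.65 = 0.4062 m³/s
w_3 = (11.5 − 2.5)/2 = 4.5 m; q_3 = 0.91 × 0.44 × 4.5 = 1.802 m³/s
w_4 = (14.1 − 7.3)/2 = 3.4 m; q_4 = 0.61 × 0.34 × 3.4 = 0.7052 m³/s
w_5 = (16.2 − 11.5)/2 = 2.35 m; q_5 = 0.60 × 0.30 × 2.35 = 0.4230 m³/s
w_6 = (19.2 − 14.1)/2 = 2.55 m; q_6 = 0.78 × 0.33 × 2.55 = 0.6564 m³/s
Stations 1, 7 contribute zero (depth or velocity is 0).
Q = Σ qᵢ = 3.993 m³/s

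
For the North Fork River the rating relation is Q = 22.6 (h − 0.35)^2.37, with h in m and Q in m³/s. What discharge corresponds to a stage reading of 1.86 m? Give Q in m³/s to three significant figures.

Q = 22.6 × (1.86 − 0.35)^2.37 = 22.6 × 1.51^2.37 = 60.02 m³/s

60.0 m³/s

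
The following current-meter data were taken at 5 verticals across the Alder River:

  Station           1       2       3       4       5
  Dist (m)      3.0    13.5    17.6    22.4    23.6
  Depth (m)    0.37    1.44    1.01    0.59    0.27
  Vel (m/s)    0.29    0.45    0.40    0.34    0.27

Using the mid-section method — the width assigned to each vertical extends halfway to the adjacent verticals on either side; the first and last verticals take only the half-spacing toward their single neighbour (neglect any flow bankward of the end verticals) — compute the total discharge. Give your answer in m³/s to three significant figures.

7.74 m³/s

w_1 = (13.5 − 3.0)/2 = 5.25 m; q_1 = 0.29 × 0.37 × 5.25 = 0.5633 m³/s
w_2 = (17.6 − 3.0)/2 = 7.3 m; q_2 = 0.45 × 1.44 × 7.3 = 4.730 m³/s
w_3 = (22.4 − 13.5)/2 = 4.45 m; q_3 = 0.40 × 1.01 × 4.45 = 1.798 m³/s
w_4 = (23.6 − 17.6)/2 = 3 m; q_4 = 0.34 × 0.59 × 3 = 0.6018 m³/s
w_5 = (23.6 − 22.4)/2 = 0.6 m; q_5 = 0.27 × 0.27 × 0.6 = 0.04374 m³/s
Q = Σ qᵢ = 7.737 m³/s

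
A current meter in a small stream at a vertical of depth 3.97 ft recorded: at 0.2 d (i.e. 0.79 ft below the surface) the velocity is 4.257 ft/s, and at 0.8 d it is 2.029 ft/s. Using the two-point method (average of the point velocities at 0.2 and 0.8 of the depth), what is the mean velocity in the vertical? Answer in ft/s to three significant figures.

v̄ = (4.257 + 2.029) / 2 = 3.143 ft/s

3.14 ft/s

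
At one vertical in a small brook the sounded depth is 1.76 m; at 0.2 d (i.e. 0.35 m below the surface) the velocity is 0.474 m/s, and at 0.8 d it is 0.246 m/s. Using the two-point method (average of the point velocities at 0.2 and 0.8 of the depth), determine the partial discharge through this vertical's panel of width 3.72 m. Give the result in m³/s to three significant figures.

2.36 m³/s

v̄ = (0.474 + 0.246) / 2 = 0.3600 m/s
q = v̄ × d × w = 0.3600 × 1.76 × 3.72 = 2.357 m³/s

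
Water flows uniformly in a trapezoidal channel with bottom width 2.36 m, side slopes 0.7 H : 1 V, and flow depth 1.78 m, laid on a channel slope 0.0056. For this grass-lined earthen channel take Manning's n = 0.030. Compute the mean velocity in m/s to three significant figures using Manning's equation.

2.42 m/s

A = (b + z·y)·y = (2.36 + 0.7×1.78)×1.78 = 6.419 m²
P = b + 2y√(1+z²) = 2.36 + 2×1.78×√(1+0.7²) = 6.706 m
R = A/P = 6.419/6.706 = 0.9572 m
Q = (1/n)·A·R^(2/3)·S^(1/2) = (1/0.030) × 6.419 × 0.9572^(2/3) × 0.0056^(1/2) = 15.55 m³/s
V = Q/A = 15.55/6.419 = 2.423 m/s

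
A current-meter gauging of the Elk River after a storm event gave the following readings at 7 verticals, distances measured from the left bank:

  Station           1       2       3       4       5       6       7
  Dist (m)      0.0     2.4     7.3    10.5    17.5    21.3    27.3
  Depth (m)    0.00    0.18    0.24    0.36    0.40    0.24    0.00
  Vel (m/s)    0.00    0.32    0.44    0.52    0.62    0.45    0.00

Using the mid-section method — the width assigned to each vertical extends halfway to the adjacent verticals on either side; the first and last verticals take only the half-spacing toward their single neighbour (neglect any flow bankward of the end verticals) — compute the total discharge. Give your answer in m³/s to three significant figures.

3.46 m³/s

w_2 = (7.3 − 0.0)/2 = 3.65 m; q_2 = 0.32 × 0.18 × 3.65 = 0.2102 m³/s
w_3 = (10.5 − 2.4)/2 = 4.05 m; q_3 = 0.44 × 0.24 × 4.05 = 0.4277 m³/s
w_4 = (17.5 − 7.3)/2 = 5.1 m; q_4 = 0.52 × 0.36 × 5.1 = 0.9547 m³/s
w_5 = (21.3 − 10.5)/2 = 5.4 m; q_5 = 0.62 × 0.40 × 5.4 = 1.339 m³/s
w_6 = (27.3 − 17.5)/2 = 4.9 m; q_6 = 0.45 × 0.24 × 4.9 = 0.5292 m³/s
Stations 1, 7 contribute zero (depth or velocity is 0).
Q = Σ qᵢ = 3.461 m³/s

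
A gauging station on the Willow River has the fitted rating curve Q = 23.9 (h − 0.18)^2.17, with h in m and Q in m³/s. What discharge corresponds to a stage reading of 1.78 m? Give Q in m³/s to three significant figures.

66.3 m³/s

Q = 23.9 × (1.78 − 0.18)^2.17 = 23.9 × 1.6^2.17 = 66.27 m³/s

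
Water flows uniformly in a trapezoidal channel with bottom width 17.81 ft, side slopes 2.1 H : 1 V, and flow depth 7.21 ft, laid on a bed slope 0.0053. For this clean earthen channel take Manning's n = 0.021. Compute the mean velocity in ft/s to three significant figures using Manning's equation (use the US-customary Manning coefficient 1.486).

A = (b + z·y)·y = (17.81 + 2.1×7.21)×7.21 = 237.6 ft²
P = b + 2y√(1+z²) = 17.81 + 2×7.21×√(1+2.1²) = 51.35 ft
R = A/P = 237.6/51.35 = 4.627 ft
Q = (1.486/n)·A·R^(2/3)·S^(1/2) = (1.486/0.021) × 237.6 × 4.627^(2/3) × 0.0053^(1/2) = 3398 ft³/s
V = Q/A = 3398/237.6 = 14.30 ft/s

14.3 ft/s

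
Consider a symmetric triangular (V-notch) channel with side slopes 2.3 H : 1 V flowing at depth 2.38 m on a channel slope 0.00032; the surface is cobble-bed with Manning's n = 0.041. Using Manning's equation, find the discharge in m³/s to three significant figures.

6.03 m³/s

A = z·y² = 2.3×2.38² = 13.03 m²
P = 2y√(1+z²) = 2×2.38×√(1+2.3²) = 11.94 m
R = A/P = 13.03/11.94 = 1.091 m
Q = (1/n)·A·R^(2/3)·S^(1/2) = (1/0.041) × 13.03 × 1.091^(2/3) × 0.00032^(1/2) = 6.025 m³/s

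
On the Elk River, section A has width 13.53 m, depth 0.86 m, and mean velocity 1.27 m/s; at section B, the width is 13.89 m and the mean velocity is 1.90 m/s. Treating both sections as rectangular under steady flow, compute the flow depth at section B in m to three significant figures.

0.560 m

Q = A₁V₁ = (13.53×0.86) × 1.27 = 14.78 m³/s
d₂ = Q/(b₂ V₂) = 14.78/(13.89×1.90) = 0.5599 m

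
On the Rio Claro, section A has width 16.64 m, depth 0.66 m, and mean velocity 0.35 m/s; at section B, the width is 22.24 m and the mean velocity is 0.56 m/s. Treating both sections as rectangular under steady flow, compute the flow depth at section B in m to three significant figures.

0.309 m

Q = A₁V₁ = (16.64×0.66) × 0.35 = 3.844 m³/s
d₂ = Q/(b₂ V₂) = 3.844/(22.24×0.56) = 0.3086 m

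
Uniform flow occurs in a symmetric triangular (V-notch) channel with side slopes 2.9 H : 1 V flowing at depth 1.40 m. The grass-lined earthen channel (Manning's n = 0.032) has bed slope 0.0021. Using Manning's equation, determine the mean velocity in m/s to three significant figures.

A = z·y² = 2.9×1.40² = 5.684 m²
P = 2y√(1+z²) = 2×1.40×√(1+2.9²) = 8.589 m
R = A/P = 5.684/8.589 = 0.6618 m
Q = (1/n)·A·R^(2/3)·S^(1/2) = (1/0.032) × 5.684 × 0.6618^(2/3) × 0.0021^(1/2) = 6.181 m³/s
V = Q/A = 6.181/5.684 = 1.087 m/s

1.09 m/s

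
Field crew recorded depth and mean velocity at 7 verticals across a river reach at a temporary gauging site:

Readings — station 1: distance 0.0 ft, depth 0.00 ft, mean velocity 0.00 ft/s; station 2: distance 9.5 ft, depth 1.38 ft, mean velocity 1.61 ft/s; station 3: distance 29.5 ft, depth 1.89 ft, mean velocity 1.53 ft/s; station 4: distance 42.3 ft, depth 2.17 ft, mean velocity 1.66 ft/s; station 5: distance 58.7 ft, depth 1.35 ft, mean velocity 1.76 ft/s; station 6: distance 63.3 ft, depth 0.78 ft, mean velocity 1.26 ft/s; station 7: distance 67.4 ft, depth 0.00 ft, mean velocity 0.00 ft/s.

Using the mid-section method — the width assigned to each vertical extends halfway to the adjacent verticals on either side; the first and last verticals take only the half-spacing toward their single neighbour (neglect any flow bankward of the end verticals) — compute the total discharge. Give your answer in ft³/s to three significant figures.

w_2 = (29.5 − 0.0)/2 = 14.75 ft; q_2 = 1.61 × 1.38 × 14.75 = 32.77 ft³/s
w_3 = (42.3 − 9.5)/2 = 16.4 ft; q_3 = 1.53 × 1.89 × 16.4 = 47.42 ft³/s
w_4 = (58.7 − 29.5)/2 = 14.6 ft; q_4 = 1.66 × 2.17 × 14.6 = 52.59 ft³/s
w_5 = (63.3 − 42.3)/2 = 10.5 ft; q_5 = 1.76 × 1.35 × 10.5 = 24.95 ft³/s
w_6 = (67.4 − 58.7)/2 = 4.35 ft; q_6 = 1.26 × 0.78 × 4.35 = 4.275 ft³/s
Stations 1, 7 contribute zero (depth or velocity is 0).
Q = Σ qᵢ = 162.0 ft³/s

162 ft³/s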